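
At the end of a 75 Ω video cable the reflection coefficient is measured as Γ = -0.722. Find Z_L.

Z_L = Z_0·(1 + Γ)/(1 − Γ) = 75·(0.278)/(1.72)

Z_L ≈ 12.1 Ω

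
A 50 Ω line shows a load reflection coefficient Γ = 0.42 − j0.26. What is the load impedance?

Z_L ≈ 93.6 − j64.4 Ω

Z_L = Z_0·(1 + Γ)/(1 − Γ) = 50·(1.42 − j0.26)/(0.58 + j0.26)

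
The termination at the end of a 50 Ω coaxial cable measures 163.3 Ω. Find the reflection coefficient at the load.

Γ = (Z_L − Z_0)/(Z_L + Z_0) = (163.3 − 50)/(163.3 + 50) = 113.3/213.3

Γ = 0.531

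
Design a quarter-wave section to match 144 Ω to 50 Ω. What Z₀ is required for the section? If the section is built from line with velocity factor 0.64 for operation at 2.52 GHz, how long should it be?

Z_qwt ≈ 84.9 Ω; length ≈ 1.9 cm

Z_qwt = √(Z_0·R_L) = √(50 × 144) = √7200
λ = 0.64·c/f = 0.0762 m, so l = λ/4 = 0.019 m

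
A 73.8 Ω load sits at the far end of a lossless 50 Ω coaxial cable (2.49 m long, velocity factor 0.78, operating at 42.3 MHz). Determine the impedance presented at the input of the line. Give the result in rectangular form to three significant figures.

λ = v/f = 0.78·c / 42.3 MHz = 5.53 m
βl = 2π·l/λ = 2π × 0.45 = 162°
tan(βl) = tan(162°) = -0.324
Z_in = Z_0·(Z_L + jZ_0·tanβl)/(Z_0 + jZ_L·tanβl)
     = 50·(73.8 − j16.2)/(50 − j23.9)

Z_in ≈ 66.4 + j15.5 Ω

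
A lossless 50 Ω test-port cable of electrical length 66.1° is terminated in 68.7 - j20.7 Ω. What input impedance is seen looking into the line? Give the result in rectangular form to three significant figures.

Z_in ≈ 31.3 − j2.61 Ω

tan(βl) = tan(66.1°) = 2.26
Z_in = Z_0·(Z_L + jZ_0·tanβl)/(Z_0 + jZ_L·tanβl)
     = 50·(68.7 + j92.1)/(96.7 + j155)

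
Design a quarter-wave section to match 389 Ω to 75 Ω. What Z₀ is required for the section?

Z_qwt ≈ 171 Ω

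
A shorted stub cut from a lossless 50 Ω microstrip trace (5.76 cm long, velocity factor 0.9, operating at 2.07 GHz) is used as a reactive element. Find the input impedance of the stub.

Z_in ≈ −j19.2 Ω

λ = v/f = 0.9·c / 2.07 GHz = 0.13 m
βl = 2π·l/λ = 2π × 0.442 = 159°
tan(βl) = -0.384
For a shorted stub, Z_in = jZ_0·tan(βl)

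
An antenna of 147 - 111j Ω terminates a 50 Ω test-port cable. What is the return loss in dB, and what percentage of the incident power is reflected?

RL ≈ 3.72 dB; 42.5% of incident power reflected

Γ = (97 − j111)/(197 − j111), |Γ| = 0.652
RL = −20·log₁₀(0.652) = 3.72 dB
P_refl/P_inc = |Γ|² = 0.425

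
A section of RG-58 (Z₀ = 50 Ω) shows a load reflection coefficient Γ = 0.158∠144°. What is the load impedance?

Z_L = Z_0·(1 + Γ)/(1 − Γ) = 50·(0.872 + j0.0929)/(1.13 − j0.0929)

Z_L ≈ 38.1 + j7.25 Ω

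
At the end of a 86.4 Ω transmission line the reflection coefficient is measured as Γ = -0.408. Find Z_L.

Z_L = Z_0·(1 + Γ)/(1 − Γ) = 86.4·(0.592)/(1.41)

Z_L ≈ 36.3 Ω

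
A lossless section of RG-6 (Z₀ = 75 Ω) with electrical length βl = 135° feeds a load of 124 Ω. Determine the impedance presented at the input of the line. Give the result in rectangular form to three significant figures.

tan(βl) = tan(135°) = -1
Z_in = Z_0·(Z_L + jZ_0·tanβl)/(Z_0 + jZ_L·tanβl)
     = 75·(124 − j75)/(75 − j124)

Z_in ≈ 66.4 + j34.8 Ω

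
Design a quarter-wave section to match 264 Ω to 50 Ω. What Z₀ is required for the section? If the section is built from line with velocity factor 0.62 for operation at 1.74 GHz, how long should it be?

Z_qwt ≈ 115 Ω; length ≈ 2.67 cm

Z_qwt = √(Z_0·R_L) = √(50 × 264) = √13200
λ = 0.62·c/f = 0.107 m, so l = λ/4 = 0.0267 m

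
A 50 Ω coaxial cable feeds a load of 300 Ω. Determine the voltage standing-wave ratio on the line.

VSWR ≈ 6

Γ = (300 − 50)/(300 + 50) = 0.714
VSWR = (1 + 0.714)/(1 − 0.714)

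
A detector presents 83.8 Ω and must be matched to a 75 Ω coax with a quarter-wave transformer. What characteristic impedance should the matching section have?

Z_qwt ≈ 79.3 Ω

Z_qwt = √(Z_0·R_L) = √(75 × 83.8) = √6285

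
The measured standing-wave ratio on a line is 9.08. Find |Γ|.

|Γ| ≈ 0.802

|Γ| = (S − 1)/(S + 1) = (9.08 − 1)/(9.08 + 1) = 8.08/10.1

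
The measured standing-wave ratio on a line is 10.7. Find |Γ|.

|Γ| = (S − 1)/(S + 1) = (10.7 − 1)/(10.7 + 1) = 9.7/11.7

|Γ| ≈ 0.829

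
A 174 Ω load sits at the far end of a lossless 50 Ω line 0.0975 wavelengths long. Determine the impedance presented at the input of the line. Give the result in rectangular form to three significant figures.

βl = 2π × 0.0975 = 35.1°
tan(βl) = tan(35.1°) = 0.703
Z_in = Z_0·(Z_L + jZ_0·tanβl)/(Z_0 + jZ_L·tanβl)
     = 50·(174 + j35.1)/(50 + j122)

Z_in ≈ 37.2 − j55.9 Ω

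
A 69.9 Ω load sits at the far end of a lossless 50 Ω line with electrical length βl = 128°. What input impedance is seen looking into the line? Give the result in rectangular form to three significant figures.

Z_in ≈ 43.9 + j14.5 Ω

tan(βl) = tan(128°) = -1.28
Z_in = Z_0·(Z_L + jZ_0·tanβl)/(Z_0 + jZ_L·tanβl)
     = 50·(69.9 − j64)/(50 − j89.5)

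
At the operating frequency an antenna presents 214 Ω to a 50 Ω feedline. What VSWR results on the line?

Γ = (214 − 50)/(214 + 50) = 0.621
VSWR = (1 + 0.621)/(1 − 0.621)

VSWR ≈ 4.28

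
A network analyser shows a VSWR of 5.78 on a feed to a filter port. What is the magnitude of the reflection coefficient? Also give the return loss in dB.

|Γ| = (S − 1)/(S + 1) = (5.78 − 1)/(5.78 + 1) = 4.78/6.78
RL = −20·log₁₀|Γ| = −20·log₁₀(0.705)

|Γ| ≈ 0.705; return loss ≈ 3.04 dB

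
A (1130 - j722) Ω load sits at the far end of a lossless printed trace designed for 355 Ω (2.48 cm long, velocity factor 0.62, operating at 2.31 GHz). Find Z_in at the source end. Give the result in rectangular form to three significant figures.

λ = v/f = 0.62·c / 2.31 GHz = 0.0805 m
βl = 2π·l/λ = 2π × 0.308 = 111°
tan(βl) = tan(111°) = -2.62
Z_in = Z_0·(Z_L + jZ_0·tanβl)/(Z_0 + jZ_L·tanβl)
     = 355·(1130 − j1650)/(-1540 − j2960)

Z_in ≈ 101 + j188 Ω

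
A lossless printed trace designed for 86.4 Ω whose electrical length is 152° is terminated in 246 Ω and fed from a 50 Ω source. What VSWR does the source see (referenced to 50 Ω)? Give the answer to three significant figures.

tan(βl) = -0.532
Z_in = Z_0·(Z_L + jZ_0·tanβl)/(Z_0 + jZ_L·tanβl) = 95.9 + j99.2 Ω
Γ_s = (Z_in − Z_s)/(Z_in + Z_s) = (45.9 + j99.2)/(146 + j99.2), |Γ_s| = 0.619
VSWR = (1 + |Γ_s|)/(1 − |Γ_s|)

VSWR ≈ 4.26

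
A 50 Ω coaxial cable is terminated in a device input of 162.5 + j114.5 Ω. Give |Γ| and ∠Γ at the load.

Γ = (Z_L − Z_0)/(Z_L + Z_0) = (112.5 + j114.5)/(212.5 + j114.5)
|Γ| = 161/241 = 0.665

Γ ≈ 0.665 ∠ 17.2°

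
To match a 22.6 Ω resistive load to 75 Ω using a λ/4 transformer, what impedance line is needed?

Z_qwt = √(Z_0·R_L) = √(75 × 22.6) = √1695

Z_qwt ≈ 41.2 Ω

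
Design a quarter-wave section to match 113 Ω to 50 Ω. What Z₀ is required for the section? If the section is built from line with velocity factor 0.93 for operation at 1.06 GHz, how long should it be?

Z_qwt ≈ 75.2 Ω; length ≈ 6.58 cm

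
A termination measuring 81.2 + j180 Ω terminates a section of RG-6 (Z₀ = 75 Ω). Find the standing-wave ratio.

Γ = (Z_L − Z_0)/(Z_L + Z_0) = (6.2 + j180)/(156.2 + j180)
|Γ| = 180/238 = 0.756
VSWR = (1 + |Γ|)/(1 − |Γ|) = 1.76/0.244

VSWR ≈ 7.19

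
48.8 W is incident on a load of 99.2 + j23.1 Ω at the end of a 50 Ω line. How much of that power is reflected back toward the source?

|Γ| = |(49.2 + j23.1)/(149.2 + j23.1)| = 0.36
|Γ|² = 0.13
P_refl = |Γ|²·P_inc = 6.32 W, P_del = (1 − |Γ|²)·P_inc = 42.5 W

P_reflected ≈ 6.32 W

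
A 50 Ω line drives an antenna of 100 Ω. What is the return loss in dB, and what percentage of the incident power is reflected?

Γ = (100 − 50)/(100 + 50) = 0.333
RL = −20·log₁₀(0.333) = 9.54 dB
P_refl/P_inc = |Γ|² = 0.111

RL ≈ 9.54 dB; 11.1% of incident power reflected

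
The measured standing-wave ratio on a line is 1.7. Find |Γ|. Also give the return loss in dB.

|Γ| ≈ 0.259; return loss ≈ 11.7 dB

|Γ| = (S − 1)/(S + 1) = (1.7 − 1)/(1.7 + 1) = 0.7/2.7
RL = −20·log₁₀|Γ| = −20·log₁₀(0.259)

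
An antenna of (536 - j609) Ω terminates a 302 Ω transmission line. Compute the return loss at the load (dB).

RL ≈ 4.02 dB

Γ = (234 − j609)/(838 − j609), |Γ| = 0.63
RL = −20·log₁₀|Γ| = −20·log₁₀(0.63)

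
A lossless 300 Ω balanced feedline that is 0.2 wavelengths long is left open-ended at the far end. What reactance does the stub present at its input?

X_in ≈ -97.5 Ω (capacitive)

βl = 2π × 0.2 = 72°
tan(βl) = 3.08
For an open-ended stub, Z_in = −jZ_0·cot(βl) = −jZ_0/tan(βl)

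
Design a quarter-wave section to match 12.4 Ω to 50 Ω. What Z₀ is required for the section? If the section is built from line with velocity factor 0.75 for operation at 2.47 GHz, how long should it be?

Z_qwt = √(Z_0·R_L) = √(50 × 12.4) = √620
λ = 0.75·c/f = 0.0911 m, so l = λ/4 = 0.0228 m

Z_qwt ≈ 24.9 Ω; length ≈ 2.28 cm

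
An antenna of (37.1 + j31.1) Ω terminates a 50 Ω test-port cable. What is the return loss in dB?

Γ = (-12.9 + j31.1)/(87.1 + j31.1), |Γ| = 0.364
RL = −20·log₁₀|Γ| = −20·log₁₀(0.364)

RL ≈ 8.78 dB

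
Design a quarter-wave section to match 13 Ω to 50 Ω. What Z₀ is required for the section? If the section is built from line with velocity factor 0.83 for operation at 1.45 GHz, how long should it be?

Z_qwt = √(Z_0·R_L) = √(50 × 13) = √650
λ = 0.83·c/f = 0.172 m, so l = λ/4 = 0.0429 m

Z_qwt ≈ 25.5 Ω; length ≈ 4.29 cm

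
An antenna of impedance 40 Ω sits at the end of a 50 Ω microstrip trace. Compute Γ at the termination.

Γ = -0.111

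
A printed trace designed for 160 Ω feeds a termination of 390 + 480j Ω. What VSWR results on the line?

Γ = (Z_L − Z_0)/(Z_L + Z_0) = (230 + j480)/(550 + j480)
|Γ| = 532/730 = 0.729
VSWR = (1 + |Γ|)/(1 − |Γ|) = 1.73/0.271

VSWR ≈ 6.38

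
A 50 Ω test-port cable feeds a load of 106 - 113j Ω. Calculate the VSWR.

VSWR ≈ 4.79

Γ = (Z_L − Z_0)/(Z_L + Z_0) = (56 − j113)/(156 − j113)
|Γ| = 126/193 = 0.655
VSWR = (1 + |Γ|)/(1 − |Γ|) = 1.65/0.345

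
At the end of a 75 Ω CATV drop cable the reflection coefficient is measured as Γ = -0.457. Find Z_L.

Z_L ≈ 28 Ω

Z_L = Z_0·(1 + Γ)/(1 − Γ) = 75·(0.543)/(1.46)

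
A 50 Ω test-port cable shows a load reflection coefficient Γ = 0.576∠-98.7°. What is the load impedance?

Z_L = Z_0·(1 + Γ)/(1 − Γ) = 50·(0.913 − j0.569)/(1.09 + j0.569)

Z_L ≈ 22.2 − j37.8 Ω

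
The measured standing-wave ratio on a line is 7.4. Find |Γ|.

|Γ| = (S − 1)/(S + 1) = (7.4 − 1)/(7.4 + 1) = 6.4/8.4

|Γ| ≈ 0.762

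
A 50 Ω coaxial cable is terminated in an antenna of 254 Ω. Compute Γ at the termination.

Γ = 0.671

Γ = (Z_L − Z_0)/(Z_L + Z_0) = (254 − 50)/(254 + 50) = 204/304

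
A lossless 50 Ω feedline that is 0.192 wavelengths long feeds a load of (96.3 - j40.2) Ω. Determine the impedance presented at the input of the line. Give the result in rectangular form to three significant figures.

Z_in ≈ 21.6 − j5.8 Ω

βl = 2π × 0.192 = 69.1°
tan(βl) = tan(69.1°) = 2.62
Z_in = Z_0·(Z_L + jZ_0·tanβl)/(Z_0 + jZ_L·tanβl)
     = 50·(96.3 + j90.9)/(155 + j252)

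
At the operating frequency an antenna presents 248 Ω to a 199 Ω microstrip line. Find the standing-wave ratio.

Γ = (248 − 199)/(248 + 199) = 0.11
VSWR = (1 + 0.11)/(1 − 0.11)

VSWR ≈ 1.25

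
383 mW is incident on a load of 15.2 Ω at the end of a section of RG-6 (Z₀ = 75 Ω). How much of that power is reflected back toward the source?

P_reflected ≈ 168 mW

Γ = (15.2 − 75)/(15.2 + 75) = -0.663
|Γ|² = 0.44
P_refl = |Γ|²·P_inc = 168 mW, P_del = (1 − |Γ|²)·P_inc = 215 mW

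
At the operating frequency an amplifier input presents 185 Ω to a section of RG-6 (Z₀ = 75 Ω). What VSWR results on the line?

Γ = (185 − 75)/(185 + 75) = 0.423
VSWR = (1 + 0.423)/(1 − 0.423)

VSWR ≈ 2.47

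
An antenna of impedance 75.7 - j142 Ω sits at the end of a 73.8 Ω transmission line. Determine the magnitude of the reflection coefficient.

Γ = (Z_L − Z_0)/(Z_L + Z_0) = (1.9 − j142)/(149.5 − j142)
|Γ| = 142/206

|Γ| ≈ 0.689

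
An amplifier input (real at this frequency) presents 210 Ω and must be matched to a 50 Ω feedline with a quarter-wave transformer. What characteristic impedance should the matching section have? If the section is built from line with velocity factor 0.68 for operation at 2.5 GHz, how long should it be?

Z_qwt = √(Z_0·R_L) = √(50 × 210) = √10500
λ = 0.68·c/f = 0.0816 m, so l = λ/4 = 0.0204 m

Z_qwt ≈ 102 Ω; length ≈ 2.04 cm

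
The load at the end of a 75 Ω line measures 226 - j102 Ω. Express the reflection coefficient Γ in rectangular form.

Γ ≈ 0.553 − j0.151

Γ = (Z_L − Z_0)/(Z_L + Z_0) = (151 − j102)/(301 − j102)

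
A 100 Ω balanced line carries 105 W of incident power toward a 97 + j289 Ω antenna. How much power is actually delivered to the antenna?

|Γ| = |(-3 + j289)/(197 + j289)| = 0.826
|Γ|² = 0.683
P_refl = |Γ|²·P_inc = 71.7 W, P_del = (1 − |Γ|²)·P_inc = 33.3 W

P_delivered ≈ 33.3 W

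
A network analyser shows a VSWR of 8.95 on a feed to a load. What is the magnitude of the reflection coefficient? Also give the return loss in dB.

|Γ| ≈ 0.799; return loss ≈ 1.95 dB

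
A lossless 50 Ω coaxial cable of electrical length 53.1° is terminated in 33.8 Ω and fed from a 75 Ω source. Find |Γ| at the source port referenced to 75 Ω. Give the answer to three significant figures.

|Γ| ≈ 0.239

tan(βl) = 1.33
Z_in = Z_0·(Z_L + jZ_0·tanβl)/(Z_0 + jZ_L·tanβl) = 51.8 + j20 Ω
Γ_s = (Z_in − Z_s)/(Z_in + Z_s) = (-23.2 + j20)/(127 + j20), |Γ_s| = 0.239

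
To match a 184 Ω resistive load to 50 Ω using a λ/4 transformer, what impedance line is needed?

Z_qwt = √(Z_0·R_L) = √(50 × 184) = √9200

Z_qwt ≈ 95.9 Ω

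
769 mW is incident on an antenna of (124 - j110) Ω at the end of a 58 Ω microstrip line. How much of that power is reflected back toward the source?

P_reflected ≈ 280 mW

|Γ| = |(66 − j110)/(182 − j110)| = 0.603
|Γ|² = 0.364
P_refl = |Γ|²·P_inc = 280 mW, P_del = (1 − |Γ|²)·P_inc = 489 mW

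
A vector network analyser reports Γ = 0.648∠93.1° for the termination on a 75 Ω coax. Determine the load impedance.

Z_L = Z_0·(1 + Γ)/(1 − Γ) = 75·(0.965 + j0.647)/(1.04 − j0.647)

Z_L ≈ 29.2 + j65.1 Ω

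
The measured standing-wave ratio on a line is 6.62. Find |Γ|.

|Γ| ≈ 0.738

|Γ| = (S − 1)/(S + 1) = (6.62 − 1)/(6.62 + 1) = 5.62/7.62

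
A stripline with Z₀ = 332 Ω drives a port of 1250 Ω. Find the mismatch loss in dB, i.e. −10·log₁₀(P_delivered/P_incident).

mismatch loss ≈ 1.78 dB

Γ = (1250 − 332)/(1250 + 332) = 0.58
|Γ|² = 0.337, so P_del/P_inc = 1 − |Γ|² = 0.663
ML = −10·log₁₀(1 − |Γ|²)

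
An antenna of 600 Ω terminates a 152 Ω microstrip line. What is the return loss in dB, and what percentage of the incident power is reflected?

Γ = (600 − 152)/(600 + 152) = 0.596
RL = −20·log₁₀(0.596) = 4.5 dB
P_refl/P_inc = |Γ|² = 0.355

RL ≈ 4.5 dB; 35.5% of incident power reflected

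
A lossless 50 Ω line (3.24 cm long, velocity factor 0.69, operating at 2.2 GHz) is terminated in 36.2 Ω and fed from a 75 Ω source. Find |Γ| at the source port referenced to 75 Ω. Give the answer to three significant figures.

λ = v/f = 0.69·c / 2.2 GHz = 0.0941 m
βl = 2π·l/λ = 2π × 0.344 = 124°
tan(βl) = -1.48
Z_in = Z_0·(Z_L + jZ_0·tanβl)/(Z_0 + jZ_L·tanβl) = 53.8 − j16.4 Ω
Γ_s = (Z_in − Z_s)/(Z_in + Z_s) = (-21.2 − j16.4)/(129 − j16.4), |Γ_s| = 0.206

|Γ| ≈ 0.206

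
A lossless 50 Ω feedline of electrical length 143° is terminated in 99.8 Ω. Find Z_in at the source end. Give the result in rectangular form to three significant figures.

Z_in ≈ 48 + j34.5 Ω

tan(βl) = tan(143°) = -0.754
Z_in = Z_0·(Z_L + jZ_0·tanβl)/(Z_0 + jZ_L·tanβl)
     = 50·(99.8 − j37.7)/(50 − j75.2)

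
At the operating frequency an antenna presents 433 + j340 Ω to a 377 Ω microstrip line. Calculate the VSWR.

Γ = (Z_L − Z_0)/(Z_L + Z_0) = (56 + j340)/(810 + j340)
|Γ| = 345/878 = 0.392
VSWR = (1 + |Γ|)/(1 − |Γ|) = 1.39/0.608

VSWR ≈ 2.29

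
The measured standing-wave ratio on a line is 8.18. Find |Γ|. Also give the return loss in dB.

|Γ| ≈ 0.782; return loss ≈ 2.13 dB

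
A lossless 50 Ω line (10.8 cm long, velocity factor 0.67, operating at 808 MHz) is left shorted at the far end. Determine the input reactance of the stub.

X_in ≈ -22 Ω (capacitive)

λ = v/f = 0.67·c / 808 MHz = 0.249 m
βl = 2π·l/λ = 2π × 0.434 = 156°
tan(βl) = -0.439
For a shorted stub, Z_in = jZ_0·tan(βl)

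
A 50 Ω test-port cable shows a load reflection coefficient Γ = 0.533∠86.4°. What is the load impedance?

Z_L = Z_0·(1 + Γ)/(1 − Γ) = 50·(1.03 + j0.532)/(0.967 − j0.532)

Z_L ≈ 29.4 + j43.7 Ω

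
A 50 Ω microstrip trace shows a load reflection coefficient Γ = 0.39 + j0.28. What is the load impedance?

Z_L ≈ 85.4 + j62.2 Ω

Z_L = Z_0·(1 + Γ)/(1 − Γ) = 50·(1.39 + j0.28)/(0.61 − j0.28)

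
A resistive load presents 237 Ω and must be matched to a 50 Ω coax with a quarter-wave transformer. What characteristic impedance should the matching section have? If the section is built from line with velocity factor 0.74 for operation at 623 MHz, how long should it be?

Z_qwt = √(Z_0·R_L) = √(50 × 237) = √11850
λ = 0.74·c/f = 0.356 m, so l = λ/4 = 0.0891 m

Z_qwt ≈ 109 Ω; length ≈ 8.91 cm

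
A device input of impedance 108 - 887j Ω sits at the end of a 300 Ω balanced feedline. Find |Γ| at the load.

Γ = (Z_L − Z_0)/(Z_L + Z_0) = (-192 − j887)/(408 − j887)
|Γ| = 908/976

|Γ| ≈ 0.93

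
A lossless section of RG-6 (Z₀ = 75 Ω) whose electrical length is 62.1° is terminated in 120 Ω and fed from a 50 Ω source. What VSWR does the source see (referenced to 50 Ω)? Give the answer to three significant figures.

VSWR ≈ 1.53

tan(βl) = 1.89
Z_in = Z_0·(Z_L + jZ_0·tanβl)/(Z_0 + jZ_L·tanβl) = 54.1 − j21.8 Ω
Γ_s = (Z_in − Z_s)/(Z_in + Z_s) = (4.09 − j21.8)/(104 − j21.8), |Γ_s| = 0.209
VSWR = (1 + |Γ_s|)/(1 − |Γ_s|)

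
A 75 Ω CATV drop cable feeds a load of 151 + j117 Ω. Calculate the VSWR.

VSWR ≈ 3.43

Γ = (Z_L − Z_0)/(Z_L + Z_0) = (76 + j117)/(226 + j117)
|Γ| = 140/254 = 0.548
VSWR = (1 + |Γ|)/(1 − |Γ|) = 1.55/0.452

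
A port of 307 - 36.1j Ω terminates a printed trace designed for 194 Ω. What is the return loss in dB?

RL ≈ 12.5 dB

Γ = (113 − j36.1)/(501 − j36.1), |Γ| = 0.236
RL = −20·log₁₀|Γ| = −20·log₁₀(0.236)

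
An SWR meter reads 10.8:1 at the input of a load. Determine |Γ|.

|Γ| = (S − 1)/(S + 1) = (10.8 − 1)/(10.8 + 1) = 9.8/11.8

|Γ| ≈ 0.831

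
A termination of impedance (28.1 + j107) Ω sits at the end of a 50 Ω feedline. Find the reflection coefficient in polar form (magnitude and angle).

Γ = (Z_L − Z_0)/(Z_L + Z_0) = (-21.9 + j107)/(78.1 + j107)
|Γ| = 109/132 = 0.824

Γ ≈ 0.824 ∠ 47.7°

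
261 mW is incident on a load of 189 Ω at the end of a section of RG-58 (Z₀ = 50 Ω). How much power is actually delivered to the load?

Γ = (189 − 50)/(189 + 50) = 0.582
|Γ|² = 0.338
P_refl = |Γ|²·P_inc = 88.3 mW, P_del = (1 − |Γ|²)·P_inc = 173 mW

P_delivered ≈ 173 mW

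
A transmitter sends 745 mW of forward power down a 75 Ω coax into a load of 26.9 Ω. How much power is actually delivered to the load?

Γ = (26.9 − 75)/(26.9 + 75) = -0.472
|Γ|² = 0.223
P_refl = |Γ|²·P_inc = 166 mW, P_del = (1 − |Γ|²)·P_inc = 579 mW

P_delivered ≈ 579 mW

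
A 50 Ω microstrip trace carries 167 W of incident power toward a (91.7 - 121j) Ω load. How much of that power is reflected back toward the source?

|Γ| = |(41.7 − j121)/(141.7 − j121)| = 0.687
|Γ|² = 0.472
P_refl = |Γ|²·P_inc = 78.8 W, P_del = (1 − |Γ|²)·P_inc = 88.2 W

P_reflected ≈ 78.8 W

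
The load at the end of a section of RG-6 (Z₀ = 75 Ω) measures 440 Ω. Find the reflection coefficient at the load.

Γ = (Z_L − Z_0)/(Z_L + Z_0) = (440 − 75)/(440 + 75) = 365/515

Γ = 0.709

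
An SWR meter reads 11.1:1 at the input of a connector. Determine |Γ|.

|Γ| = (S − 1)/(S + 1) = (11.1 − 1)/(11.1 + 1) = 10.1/12.1

|Γ| ≈ 0.835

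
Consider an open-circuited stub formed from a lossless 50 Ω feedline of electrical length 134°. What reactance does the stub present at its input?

tan(βl) = -1.04
For an open-circuited stub, Z_in = −jZ_0·cot(βl) = −jZ_0/tan(βl)

X_in ≈ 48.3 Ω (inductive)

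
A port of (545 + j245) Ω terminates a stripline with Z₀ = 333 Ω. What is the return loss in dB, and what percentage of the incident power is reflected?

Γ = (212 + j245)/(878 + j245), |Γ| = 0.355
RL = −20·log₁₀(0.355) = 8.98 dB
P_refl/P_inc = |Γ|² = 0.126

RL ≈ 8.98 dB; 12.6% of incident power reflected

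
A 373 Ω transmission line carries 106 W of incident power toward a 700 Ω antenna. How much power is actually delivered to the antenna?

P_delivered ≈ 96.2 W

Γ = (700 − 373)/(700 + 373) = 0.305
|Γ|² = 0.0929
P_refl = |Γ|²·P_inc = 9.84 W, P_del = (1 − |Γ|²)·P_inc = 96.2 W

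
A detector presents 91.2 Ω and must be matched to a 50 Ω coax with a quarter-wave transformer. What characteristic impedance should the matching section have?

Z_qwt ≈ 67.5 Ω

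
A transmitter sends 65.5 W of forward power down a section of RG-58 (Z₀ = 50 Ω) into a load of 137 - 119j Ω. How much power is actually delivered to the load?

|Γ| = |(87 − j119)/(187 − j119)| = 0.665
|Γ|² = 0.442
P_refl = |Γ|²·P_inc = 29 W, P_del = (1 − |Γ|²)·P_inc = 36.5 W

P_delivered ≈ 36.5 W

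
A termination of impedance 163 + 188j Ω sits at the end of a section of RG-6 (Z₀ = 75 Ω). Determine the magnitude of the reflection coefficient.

Γ = (Z_L − Z_0)/(Z_L + Z_0) = (88 + j188)/(238 + j188)
|Γ| = 208/303

|Γ| ≈ 0.684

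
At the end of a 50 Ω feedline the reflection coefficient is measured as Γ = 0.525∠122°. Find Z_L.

Z_L = Z_0·(1 + Γ)/(1 − Γ) = 50·(0.722 + j0.445)/(1.28 − j0.445)

Z_L ≈ 19.8 + j24.3 Ω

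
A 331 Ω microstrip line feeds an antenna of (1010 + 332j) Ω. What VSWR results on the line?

VSWR ≈ 3.42

Γ = (Z_L − Z_0)/(Z_L + Z_0) = (679 + j332)/(1341 + j332)
|Γ| = 756/1380 = 0.547
VSWR = (1 + |Γ|)/(1 − |Γ|) = 1.55/0.453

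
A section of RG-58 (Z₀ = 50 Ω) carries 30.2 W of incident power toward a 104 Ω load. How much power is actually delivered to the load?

P_delivered ≈ 26.5 W

Γ = (104 − 50)/(104 + 50) = 0.351
|Γ|² = 0.123
P_refl = |Γ|²·P_inc = 3.71 W, P_del = (1 − |Γ|²)·P_inc = 26.5 W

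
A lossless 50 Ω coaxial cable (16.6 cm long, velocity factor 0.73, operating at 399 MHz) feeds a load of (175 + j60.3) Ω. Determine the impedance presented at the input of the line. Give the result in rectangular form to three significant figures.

Z_in ≈ 13.3 + j11.2 Ω

λ = v/f = 0.73·c / 399 MHz = 0.549 m
βl = 2π·l/λ = 2π × 0.302 = 109°
tan(βl) = tan(109°) = -2.92
Z_in = Z_0·(Z_L + jZ_0·tanβl)/(Z_0 + jZ_L·tanβl)
     = 50·(175 − j85.9)/(226 − j512)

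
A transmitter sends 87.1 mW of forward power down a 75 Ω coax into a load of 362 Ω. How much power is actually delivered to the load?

Γ = (362 − 75)/(362 + 75) = 0.657
|Γ|² = 0.431
P_refl = |Γ|²·P_inc = 37.6 mW, P_del = (1 − |Γ|²)·P_inc = 49.5 mW

P_delivered ≈ 49.5 mW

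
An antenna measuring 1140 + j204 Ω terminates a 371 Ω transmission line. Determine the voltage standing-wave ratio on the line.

VSWR ≈ 3.18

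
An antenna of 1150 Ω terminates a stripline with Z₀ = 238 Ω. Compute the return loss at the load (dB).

RL ≈ 3.65 dB

Γ = (1150 − 238)/(1150 + 238) = 0.657
RL = −20·log₁₀|Γ| = −20·log₁₀(0.657)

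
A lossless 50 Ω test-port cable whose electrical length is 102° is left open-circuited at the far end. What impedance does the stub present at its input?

tan(βl) = -4.7
For an open-circuited stub, Z_in = −jZ_0·cot(βl) = −jZ_0/tan(βl)

Z_in ≈ +j10.6 Ω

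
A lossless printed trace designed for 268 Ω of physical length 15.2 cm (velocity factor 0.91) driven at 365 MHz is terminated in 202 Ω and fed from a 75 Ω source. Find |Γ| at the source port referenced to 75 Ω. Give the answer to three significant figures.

|Γ| ≈ 0.641

λ = v/f = 0.91·c / 365 MHz = 0.748 m
βl = 2π·l/λ = 2π × 0.203 = 73.2°
tan(βl) = 3.3
Z_in = Z_0·(Z_L + jZ_0·tanβl)/(Z_0 + jZ_L·tanβl) = 334 + j53.1 Ω
Γ_s = (Z_in − Z_s)/(Z_in + Z_s) = (259 + j53.1)/(409 + j53.1), |Γ_s| = 0.641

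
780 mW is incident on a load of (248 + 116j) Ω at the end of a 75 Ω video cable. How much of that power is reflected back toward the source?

|Γ| = |(173 + j116)/(323 + j116)| = 0.607
|Γ|² = 0.368
P_refl = |Γ|²·P_inc = 287 mW, P_del = (1 − |Γ|²)·P_inc = 493 mW

P_reflected ≈ 287 mW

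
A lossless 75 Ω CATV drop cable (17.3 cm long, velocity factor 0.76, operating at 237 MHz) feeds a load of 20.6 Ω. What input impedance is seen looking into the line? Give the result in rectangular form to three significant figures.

λ = v/f = 0.76·c / 237 MHz = 0.962 m
βl = 2π·l/λ = 2π × 0.18 = 64.7°
tan(βl) = tan(64.7°) = 2.12
Z_in = Z_0·(Z_L + jZ_0·tanβl)/(Z_0 + jZ_L·tanβl)
     = 75·(20.6 + j159)/(75 + j43.7)

Z_in ≈ 84.5 + j110 Ω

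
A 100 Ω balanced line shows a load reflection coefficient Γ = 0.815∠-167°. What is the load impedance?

Z_L = Z_0·(1 + Γ)/(1 − Γ) = 100·(0.206 − j0.183)/(1.79 + j0.183)

Z_L ≈ 10.3 − j11.3 Ω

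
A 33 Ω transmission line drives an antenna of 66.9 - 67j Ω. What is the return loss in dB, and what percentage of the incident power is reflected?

RL ≈ 4.09 dB; 39% of incident power reflected

Γ = (33.9 − j67)/(99.9 − j67), |Γ| = 0.624
RL = −20·log₁₀(0.624) = 4.09 dB
P_refl/P_inc = |Γ|² = 0.39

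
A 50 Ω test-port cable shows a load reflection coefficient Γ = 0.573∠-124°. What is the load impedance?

Z_L ≈ 17.1 − j24.1 Ω

Z_L = Z_0·(1 + Γ)/(1 − Γ) = 50·(0.68 − j0.475)/(1.32 + j0.475)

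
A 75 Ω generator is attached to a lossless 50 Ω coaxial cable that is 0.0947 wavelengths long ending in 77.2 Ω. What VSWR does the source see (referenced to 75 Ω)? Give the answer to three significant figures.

VSWR ≈ 1.62

βl = 2π × 0.0947 = 34.1°
tan(βl) = 0.677
Z_in = Z_0·(Z_L + jZ_0·tanβl)/(Z_0 + jZ_L·tanβl) = 53.8 − j22.4 Ω
Γ_s = (Z_in − Z_s)/(Z_in + Z_s) = (-21.2 − j22.4)/(129 − j22.4), |Γ_s| = 0.236
VSWR = (1 + |Γ_s|)/(1 − |Γ_s|)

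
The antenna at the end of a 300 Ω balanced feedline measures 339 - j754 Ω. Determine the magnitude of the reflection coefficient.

|Γ| ≈ 0.764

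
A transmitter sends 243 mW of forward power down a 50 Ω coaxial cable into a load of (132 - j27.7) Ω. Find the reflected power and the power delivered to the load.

P_reflected ≈ 53.7 mW; P_delivered ≈ 189 mW

|Γ| = |(82 − j27.7)/(182 − j27.7)| = 0.47
|Γ|² = 0.221
P_refl = |Γ|²·P_inc = 53.7 mW, P_del = (1 − |Γ|²)·P_inc = 189 mW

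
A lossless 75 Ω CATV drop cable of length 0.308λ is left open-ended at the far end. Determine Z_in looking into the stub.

Z_in ≈ +j28.6 Ω

βl = 2π × 0.308 = 111°
tan(βl) = -2.62
For an open-ended stub, Z_in = −jZ_0·cot(βl) = −jZ_0/tan(βl)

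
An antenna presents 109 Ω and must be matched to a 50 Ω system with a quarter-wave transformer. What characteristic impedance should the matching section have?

Z_qwt = √(Z_0·R_L) = √(50 × 109) = √5450

Z_qwt ≈ 73.8 Ω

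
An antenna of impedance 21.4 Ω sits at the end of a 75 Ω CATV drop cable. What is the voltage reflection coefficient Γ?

Γ = (Z_L − Z_0)/(Z_L + Z_0) = (21.4 − 75)/(21.4 + 75) = -53.6/96.4

Γ = -0.556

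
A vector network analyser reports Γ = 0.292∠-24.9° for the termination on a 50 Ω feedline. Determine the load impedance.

Z_L ≈ 82.3 − j22.1 Ω

Z_L = Z_0·(1 + Γ)/(1 − Γ) = 50·(1.26 − j0.123)/(0.735 + j0.123)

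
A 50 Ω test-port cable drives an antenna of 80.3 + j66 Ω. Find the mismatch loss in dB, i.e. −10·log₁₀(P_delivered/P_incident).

Γ = (30.3 + j66)/(130.3 + j66), |Γ| = 0.497
|Γ|² = 0.247, so P_del/P_inc = 1 − |Γ|² = 0.753
ML = −10·log₁₀(1 − |Γ|²)

mismatch loss ≈ 1.23 dB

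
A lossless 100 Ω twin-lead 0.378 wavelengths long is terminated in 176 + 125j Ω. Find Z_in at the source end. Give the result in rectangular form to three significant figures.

βl = 2π × 0.378 = 136°
tan(βl) = tan(136°) = -0.963
Z_in = Z_0·(Z_L + jZ_0·tanβl)/(Z_0 + jZ_L·tanβl)
     = 100·(176 + j28.7)/(220 − j169)

Z_in ≈ 43.9 + j46.8 Ω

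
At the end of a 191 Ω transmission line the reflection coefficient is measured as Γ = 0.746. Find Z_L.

Z_L ≈ 1310 Ω

Z_L = Z_0·(1 + Γ)/(1 − Γ) = 191·(1.75)/(0.254)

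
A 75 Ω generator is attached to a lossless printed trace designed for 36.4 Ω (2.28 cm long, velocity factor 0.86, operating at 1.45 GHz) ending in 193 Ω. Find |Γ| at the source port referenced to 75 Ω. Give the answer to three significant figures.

|Γ| ≈ 0.75

λ = v/f = 0.86·c / 1.45 GHz = 0.178 m
βl = 2π·l/λ = 2π × 0.128 = 46.1°
tan(βl) = 1.04
Z_in = Z_0·(Z_L + jZ_0·tanβl)/(Z_0 + jZ_L·tanβl) = 12.8 − j32.7 Ω
Γ_s = (Z_in − Z_s)/(Z_in + Z_s) = (-62.2 − j32.7)/(87.8 − j32.7), |Γ_s| = 0.75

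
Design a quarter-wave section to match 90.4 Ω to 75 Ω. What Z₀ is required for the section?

Z_qwt ≈ 82.3 Ω

Z_qwt = √(Z_0·R_L) = √(75 × 90.4) = √6780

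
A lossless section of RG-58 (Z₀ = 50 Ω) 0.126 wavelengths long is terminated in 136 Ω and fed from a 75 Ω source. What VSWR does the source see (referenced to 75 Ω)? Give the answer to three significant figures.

βl = 2π × 0.126 = 45.4°
tan(βl) = 1.01
Z_in = Z_0·(Z_L + jZ_0·tanβl)/(Z_0 + jZ_L·tanβl) = 32.1 − j37.7 Ω
Γ_s = (Z_in − Z_s)/(Z_in + Z_s) = (-42.9 − j37.7)/(107 − j37.7), |Γ_s| = 0.503
VSWR = (1 + |Γ_s|)/(1 − |Γ_s|)

VSWR ≈ 3.03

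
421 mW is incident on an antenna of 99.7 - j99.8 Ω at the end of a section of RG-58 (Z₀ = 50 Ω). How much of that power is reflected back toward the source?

P_reflected ≈ 162 mW

|Γ| = |(49.7 − j99.8)/(149.7 − j99.8)| = 0.62
|Γ|² = 0.384
P_refl = |Γ|²·P_inc = 162 mW, P_del = (1 − |Γ|²)·P_inc = 259 mW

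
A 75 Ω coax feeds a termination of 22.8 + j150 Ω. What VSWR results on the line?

VSWR ≈ 16.7

Γ = (Z_L − Z_0)/(Z_L + Z_0) = (-52.2 + j150)/(97.8 + j150)
|Γ| = 159/179 = 0.887
VSWR = (1 + |Γ|)/(1 − |Γ|) = 1.89/0.113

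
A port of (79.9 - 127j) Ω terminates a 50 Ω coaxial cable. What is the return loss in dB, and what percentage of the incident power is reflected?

Γ = (29.9 − j127)/(129.9 − j127), |Γ| = 0.718
RL = −20·log₁₀(0.718) = 2.88 dB
P_refl/P_inc = |Γ|² = 0.516

RL ≈ 2.88 dB; 51.6% of incident power reflected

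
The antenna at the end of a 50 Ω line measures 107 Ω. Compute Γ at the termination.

Γ = 0.363

Γ = (Z_L − Z_0)/(Z_L + Z_0) = (107 − 50)/(107 + 50) = 57/157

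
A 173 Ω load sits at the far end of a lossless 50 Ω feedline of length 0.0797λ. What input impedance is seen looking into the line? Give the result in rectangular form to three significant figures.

βl = 2π × 0.0797 = 28.7°
tan(βl) = tan(28.7°) = 0.547
Z_in = Z_0·(Z_L + jZ_0·tanβl)/(Z_0 + jZ_L·tanβl)
     = 50·(173 + j27.4)/(50 + j94.7)

Z_in ≈ 49 − j65.5 Ω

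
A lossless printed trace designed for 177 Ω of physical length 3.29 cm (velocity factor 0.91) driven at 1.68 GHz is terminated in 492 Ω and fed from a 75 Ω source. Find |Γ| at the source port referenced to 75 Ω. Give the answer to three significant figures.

λ = v/f = 0.91·c / 1.68 GHz = 0.163 m
βl = 2π·l/λ = 2π × 0.202 = 72.9°
tan(βl) = 3.25
Z_in = Z_0·(Z_L + jZ_0·tanβl)/(Z_0 + jZ_L·tanβl) = 68.9 − j46.9 Ω
Γ_s = (Z_in − Z_s)/(Z_in + Z_s) = (-6.13 − j46.9)/(144 − j46.9), |Γ_s| = 0.312

|Γ| ≈ 0.312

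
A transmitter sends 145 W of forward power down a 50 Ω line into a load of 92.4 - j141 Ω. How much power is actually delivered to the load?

|Γ| = |(42.4 − j141)/(142.4 − j141)| = 0.735
|Γ|² = 0.54
P_refl = |Γ|²·P_inc = 78.3 W, P_del = (1 − |Γ|²)·P_inc = 66.7 W

P_delivered ≈ 66.7 W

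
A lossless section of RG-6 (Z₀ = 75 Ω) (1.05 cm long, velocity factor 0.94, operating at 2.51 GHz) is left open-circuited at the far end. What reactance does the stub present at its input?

X_in ≈ -113 Ω (capacitive)

λ = v/f = 0.94·c / 2.51 GHz = 0.112 m
βl = 2π·l/λ = 2π × 0.0935 = 33.6°
tan(βl) = 0.666
For an open-circuited stub, Z_in = −jZ_0·cot(βl) = −jZ_0/tan(βl)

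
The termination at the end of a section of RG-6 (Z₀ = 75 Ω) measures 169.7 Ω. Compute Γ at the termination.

Γ = (Z_L − Z_0)/(Z_L + Z_0) = (169.7 − 75)/(169.7 + 75) = 94.7/244.7

Γ = 0.387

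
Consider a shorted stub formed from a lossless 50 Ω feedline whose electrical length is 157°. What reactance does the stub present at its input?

tan(βl) = -0.424
For a shorted stub, Z_in = jZ_0·tan(βl)

X_in ≈ -21.2 Ω (capacitive)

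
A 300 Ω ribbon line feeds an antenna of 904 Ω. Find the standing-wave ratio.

VSWR ≈ 3.01

Γ = (904 − 300)/(904 + 300) = 0.502
VSWR = (1 + 0.502)/(1 − 0.502)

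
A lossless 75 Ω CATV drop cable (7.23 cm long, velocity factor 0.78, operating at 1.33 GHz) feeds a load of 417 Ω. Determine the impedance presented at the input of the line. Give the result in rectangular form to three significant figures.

Z_in ≈ 44.2 + j107 Ω

λ = v/f = 0.78·c / 1.33 GHz = 0.176 m
βl = 2π·l/λ = 2π × 0.411 = 148°
tan(βl) = tan(148°) = -0.626
Z_in = Z_0·(Z_L + jZ_0·tanβl)/(Z_0 + jZ_L·tanβl)
     = 75·(417 − j47)/(75 − j261)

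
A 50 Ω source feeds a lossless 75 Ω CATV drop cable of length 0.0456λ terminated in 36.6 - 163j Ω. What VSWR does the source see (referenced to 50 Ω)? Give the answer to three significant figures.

βl = 2π × 0.0456 = 16.4°
tan(βl) = 0.295
Z_in = Z_0·(Z_L + jZ_0·tanβl)/(Z_0 + jZ_L·tanβl) = 14.7 − j87.2 Ω
Γ_s = (Z_in − Z_s)/(Z_in + Z_s) = (-35.3 − j87.2)/(64.7 − j87.2), |Γ_s| = 0.867
VSWR = (1 + |Γ_s|)/(1 − |Γ_s|)

VSWR ≈ 14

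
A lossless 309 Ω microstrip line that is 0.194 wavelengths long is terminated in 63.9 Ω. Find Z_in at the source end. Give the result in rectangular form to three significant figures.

Z_in ≈ 408 + j612 Ω

βl = 2π × 0.194 = 69.8°
tan(βl) = tan(69.8°) = 2.72
Z_in = Z_0·(Z_L + jZ_0·tanβl)/(Z_0 + jZ_L·tanβl)
     = 309·(63.9 + j842)/(309 + j174)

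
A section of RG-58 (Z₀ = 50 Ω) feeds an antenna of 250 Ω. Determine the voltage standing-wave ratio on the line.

VSWR ≈ 5

Γ = (250 − 50)/(250 + 50) = 0.667
VSWR = (1 + 0.667)/(1 − 0.667)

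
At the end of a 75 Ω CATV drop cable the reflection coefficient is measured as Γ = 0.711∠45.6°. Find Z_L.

Z_L ≈ 72.6 + j149 Ω

Z_L = Z_0·(1 + Γ)/(1 − Γ) = 75·(1.5 + j0.508)/(0.503 − j0.508)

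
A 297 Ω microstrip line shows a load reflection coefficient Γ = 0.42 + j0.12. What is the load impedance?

Z_L = Z_0·(1 + Γ)/(1 − Γ) = 297·(1.42 + j0.12)/(0.58 − j0.12)

Z_L ≈ 685 + j203 Ω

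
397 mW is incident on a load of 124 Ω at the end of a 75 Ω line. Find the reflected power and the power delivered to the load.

Γ = (124 − 75)/(124 + 75) = 0.246
|Γ|² = 0.0606
P_refl = |Γ|²·P_inc = 24.1 mW, P_del = (1 − |Γ|²)·P_inc = 373 mW

P_reflected ≈ 24.1 mW; P_delivered ≈ 373 mW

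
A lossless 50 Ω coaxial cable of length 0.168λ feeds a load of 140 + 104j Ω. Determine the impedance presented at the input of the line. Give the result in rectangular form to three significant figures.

βl = 2π × 0.168 = 60.5°
tan(βl) = tan(60.5°) = 1.77
Z_in = Z_0·(Z_L + jZ_0·tanβl)/(Z_0 + jZ_L·tanβl)
     = 50·(140 + j192)/(-134 + j247)

Z_in ≈ 18.2 − j38.2 Ω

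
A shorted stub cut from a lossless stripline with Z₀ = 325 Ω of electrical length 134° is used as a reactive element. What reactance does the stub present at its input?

X_in ≈ -337 Ω (capacitive)

tan(βl) = -1.04
For a shorted stub, Z_in = jZ_0·tan(βl)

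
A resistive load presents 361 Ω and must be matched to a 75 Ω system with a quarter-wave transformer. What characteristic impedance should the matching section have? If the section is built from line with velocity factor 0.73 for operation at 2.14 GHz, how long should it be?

Z_qwt ≈ 165 Ω; length ≈ 2.56 cm

Z_qwt = √(Z_0·R_L) = √(75 × 361) = √27080
λ = 0.73·c/f = 0.102 m, so l = λ/4 = 0.0256 m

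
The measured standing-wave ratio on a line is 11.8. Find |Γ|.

|Γ| ≈ 0.844

|Γ| = (S − 1)/(S + 1) = (11.8 − 1)/(11.8 + 1) = 10.8/12.8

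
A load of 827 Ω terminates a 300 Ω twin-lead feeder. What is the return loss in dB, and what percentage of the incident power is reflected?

RL ≈ 6.6 dB; 21.9% of incident power reflected

Γ = (827 − 300)/(827 + 300) = 0.468
RL = −20·log₁₀(0.468) = 6.6 dB
P_refl/P_inc = |Γ|² = 0.219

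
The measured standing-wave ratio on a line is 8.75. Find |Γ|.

|Γ| = (S − 1)/(S + 1) = (8.75 − 1)/(8.75 + 1) = 7.75/9.75

|Γ| ≈ 0.795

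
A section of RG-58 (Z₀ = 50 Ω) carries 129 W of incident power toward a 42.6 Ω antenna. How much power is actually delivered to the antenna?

Γ = (42.6 − 50)/(42.6 + 50) = -0.0799
|Γ|² = 0.00639
P_refl = |Γ|²·P_inc = 0.824 W, P_del = (1 − |Γ|²)·P_inc = 128 W

P_delivered ≈ 128 W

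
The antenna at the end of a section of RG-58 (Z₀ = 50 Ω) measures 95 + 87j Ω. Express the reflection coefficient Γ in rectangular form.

Γ ≈ 0.493 + j0.304

Γ = (Z_L − Z_0)/(Z_L + Z_0) = (45 + j87)/(145 + j87)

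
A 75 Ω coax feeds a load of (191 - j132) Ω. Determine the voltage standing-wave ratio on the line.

VSWR ≈ 3.9

Γ = (Z_L − Z_0)/(Z_L + Z_0) = (116 − j132)/(266 − j132)
|Γ| = 176/297 = 0.592
VSWR = (1 + |Γ|)/(1 − |Γ|) = 1.59/0.408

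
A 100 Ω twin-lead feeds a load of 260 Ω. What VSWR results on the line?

VSWR ≈ 2.6

Γ = (260 − 100)/(260 + 100) = 0.444
VSWR = (1 + 0.444)/(1 − 0.444)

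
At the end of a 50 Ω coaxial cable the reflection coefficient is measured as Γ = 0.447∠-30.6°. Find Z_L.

Z_L = Z_0·(1 + Γ)/(1 − Γ) = 50·(1.38 − j0.228)/(0.615 + j0.228)

Z_L ≈ 93 − j52.9 Ω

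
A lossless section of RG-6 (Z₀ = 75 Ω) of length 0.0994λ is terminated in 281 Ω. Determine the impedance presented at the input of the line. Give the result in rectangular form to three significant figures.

βl = 2π × 0.0994 = 35.8°
tan(βl) = tan(35.8°) = 0.721
Z_in = Z_0·(Z_L + jZ_0·tanβl)/(Z_0 + jZ_L·tanβl)
     = 75·(281 + j54.1)/(75 + j203)

Z_in ≈ 51.5 − j85 Ω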